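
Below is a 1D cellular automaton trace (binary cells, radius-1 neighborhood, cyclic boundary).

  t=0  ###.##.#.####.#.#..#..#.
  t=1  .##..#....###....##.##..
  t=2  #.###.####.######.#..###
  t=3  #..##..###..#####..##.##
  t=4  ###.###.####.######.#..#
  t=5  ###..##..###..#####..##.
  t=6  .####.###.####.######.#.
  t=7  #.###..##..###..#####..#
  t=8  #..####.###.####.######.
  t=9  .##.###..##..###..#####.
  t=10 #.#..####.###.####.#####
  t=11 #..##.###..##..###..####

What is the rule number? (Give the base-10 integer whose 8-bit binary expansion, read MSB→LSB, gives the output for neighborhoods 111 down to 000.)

211

  nb ###: next=#  (t=0,i=1, bit7=1)
  nb ##.: next=#  (t=0,i=2, bit6=1)
  nb #.#: next=.  (t=0,i=3, bit5=0)
  nb #..: next=#  (t=0,i=17, bit4=1)
  nb .##: next=.  (t=0,i=0, bit3=0)
  nb .#.: next=.  (t=0,i=7, bit2=0)
  nb ..#: next=#  (t=0,i=18, bit1=1)
  nb ...: next=#  (t=1,i=7, bit0=1)
  bits 11010011 = 211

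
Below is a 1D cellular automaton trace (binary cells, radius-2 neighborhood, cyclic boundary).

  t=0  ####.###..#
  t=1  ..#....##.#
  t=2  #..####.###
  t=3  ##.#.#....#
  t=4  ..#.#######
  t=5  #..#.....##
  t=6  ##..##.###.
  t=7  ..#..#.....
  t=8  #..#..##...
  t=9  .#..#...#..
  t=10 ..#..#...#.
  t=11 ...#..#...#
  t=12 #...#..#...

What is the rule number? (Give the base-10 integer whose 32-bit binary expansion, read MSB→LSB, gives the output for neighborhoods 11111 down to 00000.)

1460744074

  nb #####: next=.  (t=0,i=1, bit31=0)
  nb ####.: next=#  (t=0,i=2, bit30=1)
  nb ###.#: next=.  (t=0,i=3, bit29=0)
  nb ###..: next=#  (t=0,i=7, bit28=1)
  nb ##.##: next=.  (t=0,i=4, bit27=0)
  nb ##.#.: next=#  (t=1,i=9, bit26=1)
  nb ##..#: next=#  (t=0,i=8, bit25=1)
  nb ##...: next=#  (t=8,i=8, bit24=1)
  nb #.###: next=.  (t=0,i=5, bit23=0)
  nb #.##.: next=.  (t=6,i=0, bit22=0)
  nb #.#.#: next=.  (t=3,i=3, bit21=0)
  nb #.#..: next=#  (t=1,i=10, bit20=1)
  nb #..##: next=.  (t=0,i=9, bit19=0)
  nb #..#.: next=.  (t=1,i=1, bit18=0)
  nb #...#: next=.  (t=8,i=9, bit17=0)
  nb #....: next=#  (t=1,i=4, bit16=1)
  nb .####: next=.  (t=0,i=0, bit15=0)
  nb .###.: next=.  (t=0,i=6, bit14=0)
  nb .##.#: next=#  (t=1,i=8, bit13=1)
  nb .##..: next=.  (t=6,i=1, bit12=0)
  nb .#.##: next=#  (t=4,i=3, bit11=1)
  nb .#.#.: next=#  (t=3,i=4, bit10=1)
  nb .#..#: next=#  (t=1,i=0, bit9=1)
  nb .#...: next=#  (t=1,i=3, bit8=1)
  nb ..###: next=#  (t=0,i=10, bit7=1)
  nb ..##.: next=.  (t=1,i=7, bit6=0)
  nb ..#.#: next=.  (t=4,i=2, bit5=0)
  nb ..#..: next=.  (t=1,i=2, bit4=0)
  nb ...##: next=#  (t=1,i=6, bit3=1)
  nb ...#.: next=.  (t=7,i=1, bit2=0)
  nb ....#: next=#  (t=1,i=5, bit1=1)
  nb .....: next=.  (t=5,i=6, bit0=0)
  bits 01010111000100010010111110001010 = 1460744074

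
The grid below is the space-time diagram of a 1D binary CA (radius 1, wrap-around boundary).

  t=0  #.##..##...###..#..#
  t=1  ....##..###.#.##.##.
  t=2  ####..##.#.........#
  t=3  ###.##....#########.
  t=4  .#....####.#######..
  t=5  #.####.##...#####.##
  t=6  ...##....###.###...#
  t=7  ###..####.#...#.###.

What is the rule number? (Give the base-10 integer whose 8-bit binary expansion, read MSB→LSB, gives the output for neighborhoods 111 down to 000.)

147

  ###|#  b7=1 t=0,i=12
  ##.|.  b6=0 t=0,i=0
  #.#|.  b5=0 t=0,i=1
  #..|#  b4=1 t=0,i=4
  .##|.  b3=0 t=0,i=2
  .#.|.  b2=0 t=0,i=16
  ..#|#  b1=1 t=0,i=5
  ...|#  b0=1 t=0,i=9
  bits 10010011 = 147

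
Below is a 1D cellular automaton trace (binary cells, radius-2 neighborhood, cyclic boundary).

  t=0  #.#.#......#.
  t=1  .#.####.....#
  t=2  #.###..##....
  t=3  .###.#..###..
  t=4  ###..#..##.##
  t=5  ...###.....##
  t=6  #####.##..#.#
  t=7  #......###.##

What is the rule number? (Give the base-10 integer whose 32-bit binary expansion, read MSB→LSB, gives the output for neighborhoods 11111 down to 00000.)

60284312

  ##### -> .   bit 31 = 0  t=4,i=0
  ####. -> .   bit 30 = 0  t=1,i=5
  ###.# -> .   bit 29 = 0  t=3,i=3
  ###.. -> .   bit 28 = 0  t=1,i=6
  ##.## -> .   bit 27 = 0  t=4,i=10
  ##.#. -> .   bit 26 = 0  t=3,i=4
  ##..# -> #   bit 25 = 1  t=2,i=5
  ##... -> #   bit 24 = 1  t=1,i=7
  #.### -> #   bit 23 = 1  t=1,i=3
  #.##. -> .   bit 22 = 0  t=6,i=6
  #.#.# -> .   bit 21 = 0  t=0,i=0
  #.#.. -> #   bit 20 = 1  t=0,i=4
  #..## -> .   bit 19 = 0  t=2,i=6
  #..#. -> #   bit 18 = 1  t=4,i=4
  #...# -> #   bit 17 = 1  t=3,i=12
  #.... -> #   bit 16 = 1  t=0,i=6
  .#### -> #   bit 15 = 1  t=1,i=4
  .###. -> #   bit 14 = 1  t=2,i=3
  .##.# -> .   bit 13 = 0  t=4,i=9
  .##.. -> #   bit 12 = 1  t=2,i=8
  .#.## -> #   bit 11 = 1  t=1,i=2
  .#.#. -> #   bit 10 = 1  t=0,i=1
  .#..# -> .   bit 9 = 0  t=3,i=6
  .#... -> #   bit 8 = 1  t=0,i=5
  ..### -> #   bit 7 = 1  t=3,i=1
  ..##. -> .   bit 6 = 0  t=2,i=7
  ..#.# -> .   bit 5 = 0  t=0,i=11
  ..#.. -> #   bit 4 = 1  t=4,i=5
  ...## -> #   bit 3 = 1  t=3,i=0
  ...#. -> .   bit 2 = 0  t=0,i=10
  ....# -> .   bit 1 = 0  t=0,i=9
  ..... -> .   bit 0 = 0  t=0,i=7
  bits 00000011100101111101110110011000 = 60284312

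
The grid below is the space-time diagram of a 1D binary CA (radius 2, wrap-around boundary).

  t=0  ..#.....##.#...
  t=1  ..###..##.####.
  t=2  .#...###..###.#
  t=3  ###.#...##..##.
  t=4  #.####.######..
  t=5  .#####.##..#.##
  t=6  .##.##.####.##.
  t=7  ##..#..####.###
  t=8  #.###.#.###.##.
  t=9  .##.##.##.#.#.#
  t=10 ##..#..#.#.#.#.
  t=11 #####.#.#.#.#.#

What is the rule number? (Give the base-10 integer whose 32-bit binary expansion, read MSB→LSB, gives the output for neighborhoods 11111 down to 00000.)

1742576984

  nb #####: next=.  (t=4,i=9, bit31=0)
  nb ####.: next=#  (t=1,i=12, bit30=1)
  nb ###.#: next=#  (t=2,i=12, bit29=1)
  nb ###..: next=.  (t=1,i=4, bit28=0)
  nb ##.##: next=.  (t=1,i=9, bit27=0)
  nb ##.#.: next=#  (t=0,i=10, bit26=1)
  nb ##..#: next=#  (t=1,i=5, bit25=1)
  nb ##...: next=#  (t=1,i=14, bit24=1)
  nb #.###: next=#  (t=1,i=10, bit23=1)
  nb #.##.: next=#  (t=5,i=7, bit22=1)
  nb #.#.#: next=.  (t=2,i=14, bit21=0)
  nb #.#..: next=#  (t=0,i=11, bit20=1)
  nb #..##: next=#  (t=1,i=6, bit19=1)
  nb #..#.: next=#  (t=4,i=14, bit18=1)
  nb #...#: next=.  (t=1,i=0, bit17=0)
  nb #....: next=#  (t=0,i=4, bit16=1)
  nb .####: next=#  (t=1,i=11, bit15=1)
  nb .###.: next=.  (t=1,i=3, bit14=0)
  nb .##.#: next=.  (t=0,i=9, bit13=0)
  nb .##..: next=#  (t=3,i=9, bit12=1)
  nb .#.##: next=#  (t=4,i=1, bit11=1)
  nb .#.#.: next=#  (t=2,i=0, bit10=1)
  nb .#..#: next=.  (t=7,i=5, bit9=0)
  nb .#...: next=#  (t=0,i=3, bit8=1)
  nb ..###: next=.  (t=1,i=2, bit7=0)
  nb ..##.: next=#  (t=0,i=8, bit6=1)
  nb ..#.#: next=.  (t=4,i=0, bit5=0)
  nb ..#..: next=#  (t=0,i=2, bit4=1)
  nb ...##: next=#  (t=0,i=7, bit3=1)
  nb ...#.: next=.  (t=0,i=1, bit2=0)
  nb ....#: next=.  (t=0,i=0, bit1=0)
  nb .....: next=.  (t=0,i=5, bit0=0)
  bits 01100111110111011001110101011000 = 1742576984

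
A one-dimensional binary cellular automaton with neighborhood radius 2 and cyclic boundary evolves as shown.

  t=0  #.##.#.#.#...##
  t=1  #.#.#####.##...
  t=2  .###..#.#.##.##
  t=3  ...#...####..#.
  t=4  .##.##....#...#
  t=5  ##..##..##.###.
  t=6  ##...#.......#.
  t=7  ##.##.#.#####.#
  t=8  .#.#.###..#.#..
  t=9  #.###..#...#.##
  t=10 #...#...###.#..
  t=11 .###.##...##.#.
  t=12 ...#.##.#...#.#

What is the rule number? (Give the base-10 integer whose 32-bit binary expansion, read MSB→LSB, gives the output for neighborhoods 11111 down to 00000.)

3026329351

  [31] ##### => #  t=1,i=6
  [30] ####. => .  t=1,i=7
  [29] ###.# => #  t=0,i=0
  [28] ###.. => #  t=2,i=3
  [27] ##.## => .  t=0,i=1
  [26] ##.#. => #  t=0,i=4
  [25] ##..# => .  t=2,i=4
  [24] ##... => .  t=1,i=12
  [23] #.### => .  t=1,i=4
  [22] #.##. => #  t=0,i=2
  [21] #.#.# => #  t=0,i=5
  [20] #.#.. => .  t=0,i=9
  [19] #..## => .  t=5,i=3
  [18] #..#. => .  t=2,i=5
  [17] #...# => #  t=0,i=11
  [16] #.... => .  t=3,i=0
  [15] .#### => .  t=1,i=5
  [14] .###. => .  t=0,i=14
  [13] .##.# => .  t=0,i=3
  [12] .##.. => #  t=1,i=11
  [11] .#.## => #  t=1,i=3
  [10] .#.#. => #  t=0,i=6
  [9] .#..# => #  t=10,i=13
  [8] .#... => #  t=0,i=10
  [7] ..### => .  t=0,i=13
  [6] ..##. => .  t=5,i=4
  [5] ..#.# => .  t=1,i=0
  [4] ..#.. => .  t=3,i=3
  [3] ...## => .  t=0,i=12
  [2] ...#. => #  t=1,i=14
  [1] ....# => #  t=3,i=1
  [0] ..... => #  t=6,i=8
  bits 10110100011000100001111100000111 = 3026329351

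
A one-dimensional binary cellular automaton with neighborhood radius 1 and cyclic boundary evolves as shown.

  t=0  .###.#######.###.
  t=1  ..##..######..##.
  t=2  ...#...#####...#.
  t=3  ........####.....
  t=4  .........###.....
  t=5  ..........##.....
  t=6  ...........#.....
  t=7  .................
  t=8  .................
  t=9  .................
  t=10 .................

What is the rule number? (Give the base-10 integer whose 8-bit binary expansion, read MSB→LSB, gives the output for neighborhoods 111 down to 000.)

192

  ###|#  b7=1 t=0,i=2
  ##.|#  b6=1 t=0,i=3
  #.#|.  b5=0 t=0,i=4
  #..|.  b4=0 t=0,i=16
  .##|.  b3=0 t=0,i=1
  .#.|.  b2=0 t=2,i=3
  ..#|.  b1=0 t=0,i=0
  ...|.  b0=0 t=1,i=0
  bits 11000000 = 192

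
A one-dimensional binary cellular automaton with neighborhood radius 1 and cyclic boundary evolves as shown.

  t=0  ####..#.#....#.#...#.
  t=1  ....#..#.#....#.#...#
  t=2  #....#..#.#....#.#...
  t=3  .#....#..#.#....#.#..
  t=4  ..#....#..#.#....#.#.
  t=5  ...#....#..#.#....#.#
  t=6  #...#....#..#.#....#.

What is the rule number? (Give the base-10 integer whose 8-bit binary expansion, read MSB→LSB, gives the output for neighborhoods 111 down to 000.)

48

  ###|.  b7=0 t=0,i=1
  ##.|.  b6=0 t=0,i=3
  #.#|#  b5=1 t=0,i=7
  #..|#  b4=1 t=0,i=4
  .##|.  b3=0 t=0,i=0
  .#.|.  b2=0 t=0,i=6
  ..#|.  b1=0 t=0,i=5
  ...|.  b0=0 t=0,i=10
  bits 00110000 = 48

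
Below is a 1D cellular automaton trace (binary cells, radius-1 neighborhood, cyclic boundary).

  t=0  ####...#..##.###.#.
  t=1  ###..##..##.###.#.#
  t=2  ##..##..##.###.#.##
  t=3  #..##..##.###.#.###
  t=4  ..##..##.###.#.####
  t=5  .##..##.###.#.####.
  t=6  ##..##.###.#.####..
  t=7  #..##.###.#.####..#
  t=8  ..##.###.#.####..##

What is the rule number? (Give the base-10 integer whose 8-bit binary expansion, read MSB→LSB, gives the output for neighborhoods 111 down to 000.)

171

  ###|#  b7=1 t=0,i=1
  ##.|.  b6=0 t=0,i=3
  #.#|#  b5=1 t=0,i=12
  #..|.  b4=0 t=0,i=4
  .##|#  b3=1 t=0,i=0
  .#.|.  b2=0 t=0,i=7
  ..#|#  b1=1 t=0,i=6
  ...|#  b0=1 t=0,i=5
  bits 10101011 = 171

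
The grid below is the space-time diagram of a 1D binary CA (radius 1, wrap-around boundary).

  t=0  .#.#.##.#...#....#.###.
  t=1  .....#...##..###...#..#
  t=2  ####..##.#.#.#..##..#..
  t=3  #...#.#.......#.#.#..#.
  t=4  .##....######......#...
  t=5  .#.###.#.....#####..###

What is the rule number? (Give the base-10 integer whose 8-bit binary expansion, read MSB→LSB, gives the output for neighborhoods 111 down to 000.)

  ### -> .   bit 7 = 0  t=0,i=20
  ##. -> .   bit 6 = 0  t=0,i=6
  #.# -> .   bit 5 = 0  t=0,i=2
  #.. -> #   bit 4 = 1  t=0,i=9
  .## -> #   bit 3 = 1  t=0,i=5
  .#. -> .   bit 2 = 0  t=0,i=1
  ..# -> .   bit 1 = 0  t=0,i=0
  ... -> #   bit 0 = 1  t=0,i=10
  bits 00011001 = 25

25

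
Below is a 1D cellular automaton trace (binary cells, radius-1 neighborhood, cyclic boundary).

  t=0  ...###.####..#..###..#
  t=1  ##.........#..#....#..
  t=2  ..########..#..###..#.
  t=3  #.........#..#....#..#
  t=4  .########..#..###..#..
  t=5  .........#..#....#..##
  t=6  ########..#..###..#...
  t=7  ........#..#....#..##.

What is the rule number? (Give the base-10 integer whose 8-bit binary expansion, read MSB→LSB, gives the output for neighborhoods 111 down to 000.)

  [7] ### => .  t=0,i=4
  [6] ##. => .  t=0,i=5
  [5] #.# => .  t=0,i=6
  [4] #.. => #  t=0,i=0
  [3] .## => .  t=0,i=3
  [2] .#. => .  t=0,i=13
  [1] ..# => .  t=0,i=2
  [0] ... => #  t=0,i=1
  bits 00010001 = 17

17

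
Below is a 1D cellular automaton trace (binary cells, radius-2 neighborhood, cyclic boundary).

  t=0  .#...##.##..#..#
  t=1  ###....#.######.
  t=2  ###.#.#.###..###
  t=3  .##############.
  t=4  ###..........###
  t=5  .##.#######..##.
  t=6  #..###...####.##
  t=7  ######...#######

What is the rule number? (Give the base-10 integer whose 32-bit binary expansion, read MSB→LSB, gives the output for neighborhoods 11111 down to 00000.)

  [31] ##### => .  t=1,i=11
  [30] ####. => #  t=1,i=13
  [29] ###.# => #  t=1,i=14
  [28] ###.. => #  t=1,i=2
  [27] ##.## => #  t=0,i=7
  [26] ##.#. => #  t=2,i=3
  [25] ##..# => #  t=0,i=10
  [24] ##... => .  t=1,i=3
  [23] #.### => #  t=1,i=0
  [22] #.##. => .  t=0,i=8
  [21] #.#.# => #  t=2,i=4
  [20] #.#.. => #  t=0,i=1
  [19] #..## => #  t=2,i=12
  [18] #..#. => #  t=0,i=11
  [17] #...# => .  t=0,i=3
  [16] #.... => #  t=1,i=4
  [15] .#### => #  t=1,i=10
  [14] .###. => #  t=1,i=1
  [13] .##.# => .  t=0,i=6
  [12] .##.. => #  t=0,i=9
  [11] .#.## => #  t=1,i=8
  [10] .#.#. => #  t=0,i=0
  [9] .#..# => #  t=0,i=13
  [8] .#... => #  t=0,i=2
  [7] ..### => #  t=2,i=13
  [6] ..##. => .  t=0,i=5
  [5] ..#.# => .  t=0,i=15
  [4] ..#.. => #  t=0,i=12
  [3] ...## => .  t=0,i=4
  [2] ...#. => #  t=1,i=6
  [1] ....# => .  t=1,i=5
  [0] ..... => #  t=4,i=5
  bits 01111110101111011101111110010101 = 2126372757

2126372757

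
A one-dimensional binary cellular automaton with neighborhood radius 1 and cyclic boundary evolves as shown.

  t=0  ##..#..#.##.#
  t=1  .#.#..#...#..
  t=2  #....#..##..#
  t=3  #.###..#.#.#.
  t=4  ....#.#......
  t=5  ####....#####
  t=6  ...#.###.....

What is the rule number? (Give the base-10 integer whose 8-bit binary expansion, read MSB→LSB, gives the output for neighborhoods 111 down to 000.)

  ### -> .   bit 7 = 0  t=0,i=0
  ##. -> #   bit 6 = 1  t=0,i=1
  #.# -> .   bit 5 = 0  t=0,i=8
  #.. -> .   bit 4 = 0  t=0,i=2
  .## -> .   bit 3 = 0  t=0,i=9
  .#. -> .   bit 2 = 0  t=0,i=4
  ..# -> #   bit 1 = 1  t=0,i=3
  ... -> #   bit 0 = 1  t=1,i=8
  bits 01000011 = 67

67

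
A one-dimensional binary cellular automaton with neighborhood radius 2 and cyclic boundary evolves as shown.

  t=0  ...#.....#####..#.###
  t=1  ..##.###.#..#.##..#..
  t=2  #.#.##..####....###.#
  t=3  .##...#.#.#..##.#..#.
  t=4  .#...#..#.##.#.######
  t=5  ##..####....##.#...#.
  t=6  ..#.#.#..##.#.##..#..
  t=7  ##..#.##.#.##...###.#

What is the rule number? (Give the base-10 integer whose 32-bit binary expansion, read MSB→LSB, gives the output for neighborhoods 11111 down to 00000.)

  nb #####: next=.  (t=0,i=11, bit31=0)
  nb ####.: next=#  (t=0,i=12, bit30=1)
  nb ###.#: next=.  (t=1,i=7, bit29=0)
  nb ###..: next=.  (t=0,i=13, bit28=0)
  nb ##.##: next=#  (t=1,i=4, bit27=1)
  nb ##.#.: next=#  (t=1,i=8, bit26=1)
  nb ##..#: next=#  (t=0,i=14, bit25=1)
  nb ##...: next=.  (t=0,i=0, bit24=0)
  nb #.###: next=#  (t=0,i=18, bit23=1)
  nb #.##.: next=.  (t=1,i=14, bit22=0)
  nb #.#.#: next=#  (t=2,i=2, bit21=1)
  nb #.#..: next=#  (t=1,i=9, bit20=1)
  nb #..##: next=.  (t=2,i=7, bit19=0)
  nb #..#.: next=#  (t=0,i=15, bit18=1)
  nb #...#: next=.  (t=0,i=1, bit17=0)
  nb #....: next=#  (t=0,i=5, bit16=1)
  nb .####: next=.  (t=0,i=10, bit15=0)
  nb .###.: next=.  (t=0,i=19, bit14=0)
  nb .##.#: next=.  (t=1,i=3, bit13=0)
  nb .##..: next=.  (t=1,i=15, bit12=0)
  nb .#.##: next=.  (t=0,i=17, bit11=0)
  nb .#.#.: next=.  (t=3,i=7, bit10=0)
  nb .#..#: next=#  (t=1,i=10, bit9=1)
  nb .#...: next=.  (t=0,i=4, bit8=0)
  nb ..###: next=#  (t=0,i=9, bit7=1)
  nb ..##.: next=#  (t=1,i=2, bit6=1)
  nb ..#.#: next=.  (t=0,i=16, bit5=0)
  nb ..#..: next=#  (t=0,i=3, bit4=1)
  nb ...##: next=.  (t=0,i=8, bit3=0)
  nb ...#.: next=#  (t=0,i=2, bit2=1)
  nb ....#: next=#  (t=0,i=7, bit1=1)
  nb .....: next=#  (t=0,i=6, bit0=1)
  bits 01001110101101010000001011010111 = 1320485591

1320485591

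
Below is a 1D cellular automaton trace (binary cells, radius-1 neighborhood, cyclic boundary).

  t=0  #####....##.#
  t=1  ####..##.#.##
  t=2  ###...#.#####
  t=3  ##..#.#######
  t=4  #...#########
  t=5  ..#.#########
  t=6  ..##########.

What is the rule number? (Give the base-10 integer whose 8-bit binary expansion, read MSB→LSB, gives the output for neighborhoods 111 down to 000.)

173

  ###|#  b7=1 t=0,i=0
  ##.|.  b6=0 t=0,i=4
  #.#|#  b5=1 t=0,i=11
  #..|.  b4=0 t=0,i=5
  .##|#  b3=1 t=0,i=9
  .#.|#  b2=1 t=1,i=9
  ..#|.  b1=0 t=0,i=8
  ...|#  b0=1 t=0,i=6
  bits 10101101 = 173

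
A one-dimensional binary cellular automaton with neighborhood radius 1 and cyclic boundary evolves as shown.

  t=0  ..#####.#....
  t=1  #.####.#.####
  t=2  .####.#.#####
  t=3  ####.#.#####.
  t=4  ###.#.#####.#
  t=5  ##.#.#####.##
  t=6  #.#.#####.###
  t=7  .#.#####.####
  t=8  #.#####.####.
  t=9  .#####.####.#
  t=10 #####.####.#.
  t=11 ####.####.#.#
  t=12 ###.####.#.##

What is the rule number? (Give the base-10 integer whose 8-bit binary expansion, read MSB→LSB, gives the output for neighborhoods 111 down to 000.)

  ###|#  b7=1 t=0,i=3
  ##.|.  b6=0 t=0,i=6
  #.#|#  b5=1 t=0,i=7
  #..|#  b4=1 t=0,i=9
  .##|#  b3=1 t=0,i=2
  .#.|.  b2=0 t=0,i=8
  ..#|.  b1=0 t=0,i=1
  ...|#  b0=1 t=0,i=0
  bits 10111001 = 185

185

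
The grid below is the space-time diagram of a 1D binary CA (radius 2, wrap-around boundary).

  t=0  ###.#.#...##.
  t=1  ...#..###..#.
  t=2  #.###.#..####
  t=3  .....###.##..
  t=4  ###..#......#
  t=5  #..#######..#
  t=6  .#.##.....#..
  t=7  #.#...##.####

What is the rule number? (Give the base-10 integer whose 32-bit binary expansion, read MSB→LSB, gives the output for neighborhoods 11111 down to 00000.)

  #####|.  b31=0 t=2,i=11
  ####.|.  b30=0 t=2,i=12
  ###.#|.  b29=0 t=0,i=2
  ###..|.  b28=0 t=1,i=8
  ##.##|.  b27=0 t=0,i=12
  ##.#.|#  b26=1 t=0,i=3
  ##..#|#  b25=1 t=1,i=9
  ##...|.  b24=0 t=3,i=11
  #.###|.  b23=0 t=0,i=0
  #.##.|.  b22=0 t=3,i=9
  #.#.#|.  b21=0 t=0,i=4
  #.#..|#  b20=1 t=0,i=6
  #..##|.  b19=0 t=1,i=5
  #..#.|#  b18=1 t=1,i=10
  #...#|#  b17=1 t=0,i=8
  #....|#  b16=1 t=1,i=0
  .####|#  b15=1 t=2,i=10
  .###.|.  b14=0 t=0,i=1
  .##.#|#  b13=1 t=0,i=11
  .##..|.  b12=0 t=3,i=10
  .#.##|#  b11=1 t=6,i=2
  .#.#.|.  b10=0 t=0,i=5
  .#..#|#  b9=1 t=1,i=4
  .#...|#  b8=1 t=0,i=7
  ..###|#  b7=1 t=1,i=6
  ..##.|.  b6=0 t=0,i=10
  ..#.#|.  b5=0 t=6,i=1
  ..#..|#  b4=1 t=1,i=3
  ...##|.  b3=0 t=0,i=9
  ...#.|#  b2=1 t=1,i=2
  ....#|.  b1=0 t=1,i=1
  .....|#  b0=1 t=3,i=0
  bits 00000110000101111010101110010101 = 102214549

102214549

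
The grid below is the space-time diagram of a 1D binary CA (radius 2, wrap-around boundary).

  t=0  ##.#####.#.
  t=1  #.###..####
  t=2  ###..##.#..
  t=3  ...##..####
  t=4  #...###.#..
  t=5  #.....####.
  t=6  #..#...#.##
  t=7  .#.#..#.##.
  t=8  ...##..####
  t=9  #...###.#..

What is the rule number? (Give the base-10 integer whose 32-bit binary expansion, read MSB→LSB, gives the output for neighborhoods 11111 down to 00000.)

804821525

  ##### -> .   bit 31 = 0  t=0,i=5
  ####. -> .   bit 30 = 0  t=0,i=6
  ###.# -> #   bit 29 = 1  t=0,i=7
  ###.. -> .   bit 28 = 0  t=1,i=4
  ##.## -> #   bit 27 = 1  t=0,i=2
  ##.#. -> #   bit 26 = 1  t=0,i=8
  ##..# -> #   bit 25 = 1  t=1,i=5
  ##... -> #   bit 24 = 1  t=3,i=0
  #.### -> #   bit 23 = 1  t=0,i=3
  #.##. -> #   bit 22 = 1  t=0,i=0
  #.#.# -> #   bit 21 = 1  t=0,i=9
  #.#.. -> #   bit 20 = 1  t=2,i=8
  #..## -> #   bit 19 = 1  t=1,i=6
  #..#. -> .   bit 18 = 0  t=4,i=10
  #...# -> .   bit 17 = 0  t=3,i=1
  #.... -> .   bit 16 = 0  t=5,i=2
  .#### -> #   bit 15 = 1  t=0,i=4
  .###. -> .   bit 14 = 0  t=1,i=3
  .##.# -> .   bit 13 = 0  t=0,i=1
  .##.. -> #   bit 12 = 1  t=3,i=4
  .#.## -> #   bit 11 = 1  t=0,i=10
  .#.#. -> .   bit 10 = 0  t=7,i=2
  .#..# -> #   bit 9 = 1  t=2,i=9
  .#... -> .   bit 8 = 0  t=4,i=1
  ..### -> .   bit 7 = 0  t=1,i=7
  ..##. -> .   bit 6 = 0  t=2,i=5
  ..#.# -> .   bit 5 = 0  t=6,i=7
  ..#.. -> #   bit 4 = 1  t=4,i=0
  ...## -> .   bit 3 = 0  t=3,i=2
  ...#. -> #   bit 2 = 1  t=6,i=6
  ....# -> .   bit 1 = 0  t=5,i=4
  ..... -> #   bit 0 = 1  t=5,i=3
  bits 00101111111110001001101000010101 = 804821525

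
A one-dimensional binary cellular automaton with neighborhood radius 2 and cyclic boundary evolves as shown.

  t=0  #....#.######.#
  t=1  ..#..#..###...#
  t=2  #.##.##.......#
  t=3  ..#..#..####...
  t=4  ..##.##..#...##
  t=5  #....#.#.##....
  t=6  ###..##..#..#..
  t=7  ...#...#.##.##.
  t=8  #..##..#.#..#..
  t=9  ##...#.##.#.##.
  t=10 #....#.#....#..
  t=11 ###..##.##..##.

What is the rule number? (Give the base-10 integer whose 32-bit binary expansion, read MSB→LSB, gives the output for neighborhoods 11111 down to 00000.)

  [31] ##### => #  t=0,i=9
  [30] ####. => .  t=0,i=11
  [29] ###.# => .  t=0,i=12
  [28] ###.. => .  t=1,i=10
  [27] ##.## => .  t=0,i=13
  [26] ##.#. => .  t=9,i=9
  [25] ##..# => #  t=4,i=0
  [24] ##... => .  t=0,i=1
  [23] #.### => .  t=0,i=7
  [22] #.##. => #  t=0,i=14
  [21] #.#.# => .  t=5,i=7
  [20] #.#.. => .  t=8,i=9
  [19] #..## => .  t=1,i=7
  [18] #..#. => .  t=1,i=1
  [17] #...# => .  t=1,i=12
  [16] #.... => #  t=0,i=2
  [15] .#### => #  t=0,i=8
  [14] .###. => .  t=1,i=9
  [13] .##.# => .  t=2,i=0
  [12] .##.. => .  t=0,i=0
  [11] .#.## => .  t=0,i=6
  [10] .#.#. => #  t=5,i=6
  [9] .#..# => #  t=1,i=0
  [8] .#... => #  t=4,i=10
  [7] ..### => .  t=1,i=8
  [6] ..##. => .  t=2,i=14
  [5] ..#.# => #  t=0,i=5
  [4] ..#.. => #  t=1,i=2
  [3] ...## => .  t=2,i=13
  [2] ...#. => .  t=0,i=4
  [1] ....# => .  t=0,i=3
  [0] ..... => #  t=2,i=9
  bits 10000010010000011000011100110001 = 2185332529

2185332529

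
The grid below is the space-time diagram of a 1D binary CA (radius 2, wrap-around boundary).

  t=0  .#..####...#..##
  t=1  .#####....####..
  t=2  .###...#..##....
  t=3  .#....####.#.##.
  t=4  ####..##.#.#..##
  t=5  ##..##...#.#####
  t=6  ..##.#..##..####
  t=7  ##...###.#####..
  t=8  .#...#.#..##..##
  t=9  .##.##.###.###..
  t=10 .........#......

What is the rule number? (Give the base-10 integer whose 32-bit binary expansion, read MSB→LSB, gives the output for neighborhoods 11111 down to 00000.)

  nb #####: next=#  (t=1,i=3, bit31=1)
  nb ####.: next=.  (t=0,i=6, bit30=0)
  nb ###.#: next=#  (t=3,i=9, bit29=1)
  nb ###..: next=.  (t=0,i=7, bit28=0)
  nb ##.##: next=.  (t=7,i=8, bit27=0)
  nb ##.#.: next=.  (t=0,i=0, bit26=0)
  nb ##..#: next=#  (t=3,i=15, bit25=1)
  nb ##...: next=.  (t=0,i=8, bit24=0)
  nb #.###: next=.  (t=5,i=11, bit23=0)
  nb #.##.: next=.  (t=3,i=13, bit22=0)
  nb #.#.#: next=#  (t=3,i=11, bit21=1)
  nb #.#..: next=#  (t=0,i=1, bit20=1)
  nb #..##: next=#  (t=0,i=3, bit19=1)
  nb #..#.: next=#  (t=3,i=0, bit18=1)
  nb #...#: next=.  (t=0,i=9, bit17=0)
  nb #....: next=#  (t=1,i=7, bit16=1)
  nb .####: next=#  (t=0,i=5, bit15=1)
  nb .###.: next=.  (t=2,i=2, bit14=0)
  nb .##.#: next=.  (t=0,i=15, bit13=0)
  nb .##..: next=#  (t=2,i=11, bit12=1)
  nb .#.##: next=.  (t=3,i=12, bit11=0)
  nb .#.#.: next=.  (t=4,i=10, bit10=0)
  nb .#..#: next=#  (t=0,i=2, bit9=1)
  nb .#...: next=#  (t=3,i=2, bit8=1)
  nb ..###: next=#  (t=0,i=4, bit7=1)
  nb ..##.: next=.  (t=0,i=14, bit6=0)
  nb ..#.#: next=#  (t=5,i=9, bit5=1)
  nb ..#..: next=#  (t=0,i=11, bit4=1)
  nb ...##: next=.  (t=1,i=0, bit3=0)
  nb ...#.: next=#  (t=0,i=10, bit2=1)
  nb ....#: next=.  (t=1,i=8, bit1=0)
  nb .....: next=#  (t=2,i=14, bit0=1)
  bits 10100010001111011001001110110101 = 2721944501

2721944501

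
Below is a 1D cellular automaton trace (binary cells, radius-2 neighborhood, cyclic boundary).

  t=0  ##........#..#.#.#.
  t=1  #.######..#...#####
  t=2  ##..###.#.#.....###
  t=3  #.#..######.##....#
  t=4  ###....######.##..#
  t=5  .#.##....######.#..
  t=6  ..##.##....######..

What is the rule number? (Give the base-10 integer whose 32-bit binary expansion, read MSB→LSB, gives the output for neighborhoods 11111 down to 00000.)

  [31] ##### => #  t=1,i=4
  [30] ####. => #  t=1,i=6
  [29] ###.# => #  t=1,i=0
  [28] ###.. => .  t=1,i=7
  [27] ##.## => #  t=1,i=1
  [26] ##.#. => #  t=2,i=7
  [25] ##..# => #  t=1,i=8
  [24] ##... => #  t=0,i=2
  [23] #.### => .  t=1,i=2
  [22] #.##. => #  t=0,i=0
  [21] #.#.# => #  t=0,i=15
  [20] #.#.. => #  t=2,i=10
  [19] #..## => .  t=2,i=3
  [18] #..#. => .  t=0,i=12
  [17] #...# => .  t=1,i=12
  [16] #.... => #  t=0,i=3
  [15] .#### => .  t=1,i=3
  [14] .###. => #  t=2,i=5
  [13] .##.# => #  t=3,i=0
  [12] .##.. => .  t=0,i=1
  [11] .#.## => #  t=0,i=18
  [10] .#.#. => #  t=0,i=14
  [9] .#..# => .  t=0,i=11
  [8] .#... => .  t=1,i=11
  [7] ..### => .  t=1,i=14
  [6] ..##. => #  t=3,i=18
  [5] ..#.# => .  t=0,i=13
  [4] ..#.. => #  t=0,i=10
  [3] ...## => .  t=1,i=13
  [2] ...#. => .  t=0,i=9
  [1] ....# => .  t=0,i=8
  [0] ..... => #  t=0,i=4
  bits 11101111011100010110110001010001 = 4017187921

4017187921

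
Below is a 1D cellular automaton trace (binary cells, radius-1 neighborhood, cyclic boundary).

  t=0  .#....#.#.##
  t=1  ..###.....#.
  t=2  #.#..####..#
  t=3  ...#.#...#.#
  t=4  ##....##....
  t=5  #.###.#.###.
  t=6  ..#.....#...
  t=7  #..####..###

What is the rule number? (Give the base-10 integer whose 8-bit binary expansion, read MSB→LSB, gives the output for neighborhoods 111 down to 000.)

25

  ### -> .   bit 7 = 0  t=1,i=3
  ##. -> .   bit 6 = 0  t=0,i=11
  #.# -> .   bit 5 = 0  t=0,i=0
  #.. -> #   bit 4 = 1  t=0,i=2
  .## -> #   bit 3 = 1  t=0,i=10
  .#. -> .   bit 2 = 0  t=0,i=1
  ..# -> .   bit 1 = 0  t=0,i=5
  ... -> #   bit 0 = 1  t=0,i=3
  bits 00011001 = 25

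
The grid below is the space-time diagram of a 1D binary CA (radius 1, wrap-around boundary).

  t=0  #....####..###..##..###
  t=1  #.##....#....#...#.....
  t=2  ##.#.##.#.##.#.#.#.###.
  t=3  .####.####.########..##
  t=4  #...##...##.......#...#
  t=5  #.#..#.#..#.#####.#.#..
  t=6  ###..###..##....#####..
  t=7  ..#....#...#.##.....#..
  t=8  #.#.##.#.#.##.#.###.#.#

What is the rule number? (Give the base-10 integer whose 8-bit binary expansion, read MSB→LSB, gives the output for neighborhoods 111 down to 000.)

  nb ###: next=.  (t=0,i=6, bit7=0)
  nb ##.: next=#  (t=0,i=0, bit6=1)
  nb #.#: next=#  (t=1,i=1, bit5=1)
  nb #..: next=.  (t=0,i=1, bit4=0)
  nb .##: next=.  (t=0,i=5, bit3=0)
  nb .#.: next=#  (t=1,i=0, bit2=1)
  nb ..#: next=.  (t=0,i=4, bit1=0)
  nb ...: next=#  (t=0,i=2, bit0=1)
  bits 01100101 = 101

101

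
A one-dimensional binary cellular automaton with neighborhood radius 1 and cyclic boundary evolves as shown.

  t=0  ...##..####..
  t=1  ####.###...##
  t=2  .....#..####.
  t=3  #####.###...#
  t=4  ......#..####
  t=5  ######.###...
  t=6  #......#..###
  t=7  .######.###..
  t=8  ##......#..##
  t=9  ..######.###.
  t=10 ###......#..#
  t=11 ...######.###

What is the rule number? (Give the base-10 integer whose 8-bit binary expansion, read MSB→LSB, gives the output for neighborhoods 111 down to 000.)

27

  [7] ### => .  t=0,i=8
  [6] ##. => .  t=0,i=4
  [5] #.# => .  t=1,i=4
  [4] #.. => #  t=0,i=5
  [3] .## => #  t=0,i=3
  [2] .#. => .  t=2,i=5
  [1] ..# => #  t=0,i=2
  [0] ... => #  t=0,i=0
  bits 00011011 = 27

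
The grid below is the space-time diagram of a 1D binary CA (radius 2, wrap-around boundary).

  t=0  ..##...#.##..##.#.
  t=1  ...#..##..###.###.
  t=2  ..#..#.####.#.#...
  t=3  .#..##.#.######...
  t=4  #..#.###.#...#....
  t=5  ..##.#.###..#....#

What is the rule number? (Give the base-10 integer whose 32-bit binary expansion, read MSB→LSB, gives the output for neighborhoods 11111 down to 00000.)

  ##### -> .   bit 31 = 0  t=3,i=11
  ####. -> #   bit 30 = 1  t=2,i=9
  ###.# -> #   bit 29 = 1  t=1,i=12
  ###.. -> .   bit 28 = 0  t=1,i=16
  ##.## -> .   bit 27 = 0  t=1,i=13
  ##.#. -> #   bit 26 = 1  t=0,i=15
  ##..# -> #   bit 25 = 1  t=0,i=11
  ##... -> .   bit 24 = 0  t=0,i=4
  #.### -> #   bit 23 = 1  t=1,i=14
  #.##. -> .   bit 22 = 0  t=0,i=9
  #.#.# -> #   bit 21 = 1  t=2,i=12
  #.#.. -> #   bit 20 = 1  t=0,i=16
  #..## -> #   bit 19 = 1  t=0,i=12
  #..#. -> #   bit 18 = 1  t=2,i=4
  #...# -> .   bit 17 = 0  t=0,i=0
  #.... -> .   bit 16 = 0  t=1,i=0
  .#### -> .   bit 15 = 0  t=2,i=8
  .###. -> .   bit 14 = 0  t=1,i=11
  .##.# -> #   bit 13 = 1  t=0,i=14
  .##.. -> #   bit 12 = 1  t=0,i=3
  .#.## -> .   bit 11 = 0  t=0,i=8
  .#.#. -> #   bit 10 = 1  t=2,i=13
  .#..# -> .   bit 9 = 0  t=1,i=4
  .#... -> .   bit 8 = 0  t=0,i=17
  ..### -> #   bit 7 = 1  t=1,i=10
  ..##. -> .   bit 6 = 0  t=0,i=2
  ..#.# -> #   bit 5 = 1  t=0,i=7
  ..#.. -> .   bit 4 = 0  t=1,i=3
  ...## -> .   bit 3 = 0  t=0,i=1
  ...#. -> #   bit 2 = 1  t=0,i=6
  ....# -> .   bit 1 = 0  t=1,i=1
  ..... -> .   bit 0 = 0  t=2,i=17
  bits 01100110101111000011010010100100 = 1723610276

1723610276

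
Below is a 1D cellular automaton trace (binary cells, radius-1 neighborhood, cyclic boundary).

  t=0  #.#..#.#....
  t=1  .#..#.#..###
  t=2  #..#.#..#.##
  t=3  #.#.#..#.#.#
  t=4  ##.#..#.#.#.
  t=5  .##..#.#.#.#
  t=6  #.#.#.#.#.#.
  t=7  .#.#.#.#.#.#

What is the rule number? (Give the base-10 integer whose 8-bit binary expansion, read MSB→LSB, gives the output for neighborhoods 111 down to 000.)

  ###|#  b7=1 t=1,i=10
  ##.|#  b6=1 t=1,i=11
  #.#|#  b5=1 t=0,i=1
  #..|.  b4=0 t=0,i=3
  .##|.  b3=0 t=1,i=9
  .#.|.  b2=0 t=0,i=0
  ..#|#  b1=1 t=0,i=4
  ...|#  b0=1 t=0,i=9
  bits 11100011 = 227

227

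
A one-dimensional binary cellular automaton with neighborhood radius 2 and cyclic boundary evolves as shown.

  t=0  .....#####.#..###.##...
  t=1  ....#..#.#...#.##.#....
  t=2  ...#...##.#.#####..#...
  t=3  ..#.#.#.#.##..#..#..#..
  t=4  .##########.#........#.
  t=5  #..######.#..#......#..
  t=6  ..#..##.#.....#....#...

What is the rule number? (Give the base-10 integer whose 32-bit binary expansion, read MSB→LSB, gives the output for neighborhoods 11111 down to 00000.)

  nb #####: next=#  (t=0,i=7, bit31=1)
  nb ####.: next=.  (t=0,i=8, bit30=0)
  nb ###.#: next=#  (t=0,i=9, bit29=1)
  nb ###..: next=.  (t=2,i=16, bit28=0)
  nb ##.##: next=.  (t=0,i=17, bit27=0)
  nb ##.#.: next=.  (t=0,i=10, bit26=0)
  nb ##..#: next=#  (t=2,i=17, bit25=1)
  nb ##...: next=.  (t=0,i=20, bit24=0)
  nb #.###: next=.  (t=2,i=12, bit23=0)
  nb #.##.: next=#  (t=0,i=18, bit22=1)
  nb #.#.#: next=#  (t=2,i=10, bit21=1)
  nb #.#..: next=.  (t=0,i=11, bit20=0)
  nb #..##: next=#  (t=0,i=13, bit19=1)
  nb #..#.: next=.  (t=1,i=6, bit18=0)
  nb #...#: next=.  (t=1,i=11, bit17=0)
  nb #....: next=.  (t=0,i=21, bit16=0)
  nb .####: next=.  (t=0,i=6, bit15=0)
  nb .###.: next=#  (t=0,i=15, bit14=1)
  nb .##.#: next=#  (t=1,i=16, bit13=1)
  nb .##..: next=.  (t=0,i=19, bit12=0)
  nb .#.##: next=#  (t=1,i=14, bit11=1)
  nb .#.#.: next=#  (t=1,i=8, bit10=1)
  nb .#..#: next=.  (t=0,i=12, bit9=0)
  nb .#...: next=#  (t=1,i=10, bit8=1)
  nb ..###: next=.  (t=0,i=5, bit7=0)
  nb ..##.: next=.  (t=2,i=7, bit6=0)
  nb ..#.#: next=#  (t=1,i=7, bit5=1)
  nb ..#..: next=.  (t=1,i=4, bit4=0)
  nb ...##: next=#  (t=0,i=4, bit3=1)
  nb ...#.: next=#  (t=1,i=3, bit2=1)
  nb ....#: next=.  (t=0,i=3, bit1=0)
  nb .....: next=.  (t=0,i=0, bit0=0)
  bits 10100010011010000110110100101100 = 2724752684

2724752684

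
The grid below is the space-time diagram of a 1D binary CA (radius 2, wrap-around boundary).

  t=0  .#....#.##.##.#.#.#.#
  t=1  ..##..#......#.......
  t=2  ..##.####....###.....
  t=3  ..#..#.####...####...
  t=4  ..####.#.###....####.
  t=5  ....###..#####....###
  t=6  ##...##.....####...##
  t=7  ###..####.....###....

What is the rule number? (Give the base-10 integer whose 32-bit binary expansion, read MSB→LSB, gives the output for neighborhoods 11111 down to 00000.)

  #####|.  b31=0 t=5,i=11
  ####.|#  b30=1 t=2,i=7
  ###.#|#  b29=1 t=4,i=5
  ###..|#  b28=1 t=2,i=8
  ##.##|.  b27=0 t=0,i=10
  ##.#.|#  b26=1 t=0,i=13
  ##..#|.  b25=0 t=1,i=4
  ##...|#  b24=1 t=2,i=9
  #.###|#  b23=1 t=2,i=5
  #.##.|.  b22=0 t=0,i=8
  #.#.#|.  b21=0 t=0,i=14
  #.#..|.  b20=0 t=0,i=1
  #..##|.  b19=0 t=5,i=8
  #..#.|#  b18=1 t=1,i=5
  #...#|.  b17=0 t=3,i=12
  #....|#  b16=1 t=0,i=3
  .####|.  b15=0 t=2,i=6
  .###.|#  b14=1 t=2,i=14
  .##.#|.  b13=0 t=0,i=9
  .##..|#  b12=1 t=1,i=3
  .#.##|.  b11=0 t=0,i=7
  .#.#.|.  b10=0 t=0,i=0
  .#..#|#  b9=1 t=3,i=3
  .#...|#  b8=1 t=0,i=2
  ..###|.  b7=0 t=2,i=13
  ..##.|#  b6=1 t=1,i=2
  ..#.#|#  b5=1 t=0,i=6
  ..#..|#  b4=1 t=1,i=6
  ...##|.  b3=0 t=1,i=1
  ...#.|.  b2=0 t=0,i=5
  ....#|.  b1=0 t=0,i=4
  .....|.  b0=0 t=1,i=9
  bits 01110101100001010101001101110000 = 1971671920

1971671920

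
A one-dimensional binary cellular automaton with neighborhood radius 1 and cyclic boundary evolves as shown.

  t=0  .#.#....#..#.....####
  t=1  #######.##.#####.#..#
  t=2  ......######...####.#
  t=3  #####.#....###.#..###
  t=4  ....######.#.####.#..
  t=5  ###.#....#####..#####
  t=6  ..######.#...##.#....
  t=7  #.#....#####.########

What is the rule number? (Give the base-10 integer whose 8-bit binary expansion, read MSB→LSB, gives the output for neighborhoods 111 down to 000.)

125

  ### -> .   bit 7 = 0  t=0,i=18
  ##. -> #   bit 6 = 1  t=0,i=20
  #.# -> #   bit 5 = 1  t=0,i=0
  #.. -> #   bit 4 = 1  t=0,i=4
  .## -> #   bit 3 = 1  t=0,i=17
  .#. -> #   bit 2 = 1  t=0,i=1
  ..# -> .   bit 1 = 0  t=0,i=7
  ... -> #   bit 0 = 1  t=0,i=5
  bits 01111101 = 125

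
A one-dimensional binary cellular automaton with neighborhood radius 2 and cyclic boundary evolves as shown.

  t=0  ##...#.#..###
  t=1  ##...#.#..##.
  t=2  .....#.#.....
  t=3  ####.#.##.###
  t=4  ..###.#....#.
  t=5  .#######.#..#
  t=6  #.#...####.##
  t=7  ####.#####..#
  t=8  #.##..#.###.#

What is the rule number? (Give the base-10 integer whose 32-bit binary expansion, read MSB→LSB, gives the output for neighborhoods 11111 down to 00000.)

1981073835

  ##### -> .   bit 31 = 0  t=0,i=12
  ####. -> #   bit 30 = 1  t=0,i=0
  ###.# -> #   bit 29 = 1  t=3,i=3
  ###.. -> #   bit 28 = 1  t=0,i=1
  ##.## -> .   bit 27 = 0  t=1,i=12
  ##.#. -> #   bit 26 = 1  t=3,i=4
  ##..# -> #   bit 25 = 1  t=7,i=10
  ##... -> .   bit 24 = 0  t=0,i=2
  #.### -> .   bit 23 = 0  t=3,i=10
  #.##. -> .   bit 22 = 0  t=1,i=0
  #.#.# -> .   bit 21 = 0  t=3,i=5
  #.#.. -> #   bit 20 = 1  t=0,i=7
  #..## -> .   bit 19 = 0  t=0,i=9
  #..#. -> #   bit 18 = 1  t=5,i=11
  #...# -> .   bit 17 = 0  t=0,i=3
  #.... -> .   bit 16 = 0  t=2,i=9
  .#### -> #   bit 15 = 1  t=0,i=11
  .###. -> #   bit 14 = 1  t=4,i=3
  .##.# -> .   bit 13 = 0  t=1,i=11
  .##.. -> .   bit 12 = 0  t=1,i=1
  .#.## -> #   bit 11 = 1  t=3,i=6
  .#.#. -> .   bit 10 = 0  t=0,i=6
  .#..# -> .   bit 9 = 0  t=0,i=8
  .#... -> #   bit 8 = 1  t=2,i=8
  ..### -> #   bit 7 = 1  t=0,i=10
  ..##. -> .   bit 6 = 0  t=1,i=10
  ..#.# -> #   bit 5 = 1  t=0,i=5
  ..#.. -> .   bit 4 = 0  t=4,i=11
  ...## -> #   bit 3 = 1  t=4,i=1
  ...#. -> .   bit 2 = 0  t=0,i=4
  ....# -> #   bit 1 = 1  t=2,i=3
  ..... -> #   bit 0 = 1  t=2,i=0
  bits 01110110000101001100100110101011 = 1981073835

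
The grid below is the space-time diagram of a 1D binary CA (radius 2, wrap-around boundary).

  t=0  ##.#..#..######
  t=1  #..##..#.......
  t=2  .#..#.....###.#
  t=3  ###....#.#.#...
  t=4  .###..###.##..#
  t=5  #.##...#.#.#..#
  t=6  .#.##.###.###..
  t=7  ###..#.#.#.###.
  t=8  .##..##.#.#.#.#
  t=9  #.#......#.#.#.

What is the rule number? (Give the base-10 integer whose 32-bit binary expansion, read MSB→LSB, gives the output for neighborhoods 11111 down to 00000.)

  #####|.  b31=0 t=0,i=11
  ####.|#  b30=1 t=0,i=0
  ###.#|.  b29=0 t=0,i=1
  ###..|#  b28=1 t=3,i=2
  ##.##|#  b27=1 t=4,i=9
  ##.#.|.  b26=0 t=0,i=2
  ##..#|.  b25=0 t=1,i=5
  ##...|#  b24=1 t=3,i=3
  #.###|.  b23=0 t=4,i=1
  #.##.|.  b22=0 t=4,i=10
  #.#.#|.  b21=0 t=2,i=14
  #.#..|#  b20=1 t=0,i=3
  #..##|.  b19=0 t=0,i=8
  #..#.|.  b18=0 t=0,i=5
  #...#|.  b17=0 t=3,i=13
  #....|.  b16=0 t=1,i=9
  .####|.  b15=0 t=0,i=10
  .###.|#  b14=1 t=2,i=11
  .##.#|.  b13=0 t=5,i=0
  .##..|#  b12=1 t=1,i=4
  .#.##|#  b11=1 t=4,i=0
  .#.#.|#  b10=1 t=2,i=0
  .#..#|#  b9=1 t=0,i=4
  .#...|.  b8=0 t=1,i=8
  ..###|.  b7=0 t=0,i=9
  ..##.|.  b6=0 t=1,i=3
  ..#.#|#  b5=1 t=3,i=7
  ..#..|.  b4=0 t=0,i=6
  ...##|#  b3=1 t=2,i=9
  ...#.|#  b2=1 t=1,i=14
  ....#|.  b1=0 t=1,i=13
  .....|#  b0=1 t=1,i=10
  bits 01011001000100000101111000101101 = 1494244909

1494244909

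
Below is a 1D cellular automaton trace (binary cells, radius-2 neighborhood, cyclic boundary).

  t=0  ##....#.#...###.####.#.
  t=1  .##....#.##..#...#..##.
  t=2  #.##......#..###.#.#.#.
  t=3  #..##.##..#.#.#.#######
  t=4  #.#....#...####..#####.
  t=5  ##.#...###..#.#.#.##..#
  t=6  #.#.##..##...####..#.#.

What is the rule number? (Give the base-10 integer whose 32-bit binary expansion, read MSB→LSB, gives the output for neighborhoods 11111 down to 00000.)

2502612241

  ##### -> #   bit 31 = 1  t=3,i=18
  ####. -> .   bit 30 = 0  t=0,i=18
  ###.# -> .   bit 29 = 0  t=0,i=14
  ###.. -> #   bit 28 = 1  t=3,i=0
  ##.## -> .   bit 27 = 0  t=0,i=15
  ##.#. -> #   bit 26 = 1  t=0,i=20
  ##..# -> .   bit 25 = 0  t=1,i=11
  ##... -> #   bit 24 = 1  t=0,i=2
  #.### -> .   bit 23 = 0  t=0,i=16
  #.##. -> .   bit 22 = 0  t=0,i=0
  #.#.# -> #   bit 21 = 1  t=0,i=21
  #.#.. -> .   bit 20 = 0  t=0,i=8
  #..## -> #   bit 19 = 1  t=1,i=0
  #..#. -> .   bit 18 = 0  t=1,i=12
  #...# -> #   bit 17 = 1  t=0,i=10
  #.... -> .   bit 16 = 0  t=0,i=3
  .#### -> #   bit 15 = 1  t=0,i=17
  .###. -> #   bit 14 = 1  t=0,i=13
  .##.# -> .   bit 13 = 0  t=3,i=4
  .##.. -> #   bit 12 = 1  t=0,i=1
  .#.## -> .   bit 11 = 0  t=0,i=22
  .#.#. -> #   bit 10 = 1  t=0,i=7
  .#..# -> .   bit 9 = 0  t=1,i=18
  .#... -> #   bit 8 = 1  t=0,i=9
  ..### -> .   bit 7 = 0  t=0,i=12
  ..##. -> .   bit 6 = 0  t=1,i=1
  ..#.# -> .   bit 5 = 0  t=0,i=6
  ..#.. -> #   bit 4 = 1  t=1,i=13
  ...## -> .   bit 3 = 0  t=0,i=11
  ...#. -> .   bit 2 = 0  t=0,i=5
  ....# -> .   bit 1 = 0  t=0,i=4
  ..... -> #   bit 0 = 1  t=2,i=6
  bits 10010101001010101101010100010001 = 2502612241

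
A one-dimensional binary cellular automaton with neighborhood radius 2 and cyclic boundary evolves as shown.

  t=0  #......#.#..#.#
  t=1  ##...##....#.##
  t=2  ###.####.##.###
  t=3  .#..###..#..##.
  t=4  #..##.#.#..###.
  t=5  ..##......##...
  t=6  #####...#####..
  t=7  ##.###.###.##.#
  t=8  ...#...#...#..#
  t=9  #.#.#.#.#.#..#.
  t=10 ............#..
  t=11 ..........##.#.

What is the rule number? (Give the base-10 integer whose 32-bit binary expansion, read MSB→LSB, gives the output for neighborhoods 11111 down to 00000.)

1372363214

  nb #####: next=.  (t=2,i=0, bit31=0)
  nb ####.: next=#  (t=1,i=0, bit30=1)
  nb ###.#: next=.  (t=2,i=2, bit29=0)
  nb ###..: next=#  (t=1,i=1, bit28=1)
  nb ##.##: next=.  (t=2,i=3, bit27=0)
  nb ##.#.: next=.  (t=4,i=5, bit26=0)
  nb ##..#: next=.  (t=3,i=7, bit25=0)
  nb ##...: next=#  (t=0,i=1, bit24=1)
  nb #.###: next=#  (t=1,i=13, bit23=1)
  nb #.##.: next=#  (t=0,i=14, bit22=1)
  nb #.#.#: next=.  (t=4,i=6, bit21=0)
  nb #.#..: next=.  (t=0,i=9, bit20=0)
  nb #..##: next=#  (t=3,i=3, bit19=1)
  nb #..#.: next=#  (t=0,i=11, bit18=1)
  nb #...#: next=.  (t=1,i=3, bit17=0)
  nb #....: next=.  (t=0,i=2, bit16=0)
  nb .####: next=#  (t=1,i=14, bit15=1)
  nb .###.: next=.  (t=3,i=5, bit14=0)
  nb .##.#: next=.  (t=2,i=10, bit13=0)
  nb .##..: next=#  (t=0,i=0, bit12=1)
  nb .#.##: next=#  (t=0,i=13, bit11=1)
  nb .#.#.: next=.  (t=0,i=8, bit10=0)
  nb .#..#: next=.  (t=0,i=10, bit9=0)
  nb .#...: next=#  (t=8,i=0, bit8=1)
  nb ..###: next=#  (t=3,i=4, bit7=1)
  nb ..##.: next=#  (t=1,i=5, bit6=1)
  nb ..#.#: next=.  (t=0,i=7, bit5=0)
  nb ..#..: next=.  (t=3,i=1, bit4=0)
  nb ...##: next=#  (t=1,i=4, bit3=1)
  nb ...#.: next=#  (t=0,i=6, bit2=1)
  nb ....#: next=#  (t=0,i=5, bit1=1)
  nb .....: next=.  (t=0,i=3, bit0=0)
  bits 01010001110011001001100111001110 = 1372363214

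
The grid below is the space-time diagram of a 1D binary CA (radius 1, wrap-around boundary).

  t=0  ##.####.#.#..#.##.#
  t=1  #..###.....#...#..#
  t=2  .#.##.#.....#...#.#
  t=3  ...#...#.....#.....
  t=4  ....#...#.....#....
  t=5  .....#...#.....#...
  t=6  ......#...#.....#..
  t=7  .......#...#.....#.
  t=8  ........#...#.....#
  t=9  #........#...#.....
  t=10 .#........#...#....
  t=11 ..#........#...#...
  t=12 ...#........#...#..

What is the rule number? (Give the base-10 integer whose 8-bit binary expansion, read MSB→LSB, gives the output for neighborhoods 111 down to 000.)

152

  ###|#  b7=1 t=0,i=0
  ##.|.  b6=0 t=0,i=1
  #.#|.  b5=0 t=0,i=2
  #..|#  b4=1 t=0,i=11
  .##|#  b3=1 t=0,i=3
  .#.|.  b2=0 t=0,i=8
  ..#|.  b1=0 t=0,i=12
  ...|.  b0=0 t=1,i=7
  bits 10011000 = 152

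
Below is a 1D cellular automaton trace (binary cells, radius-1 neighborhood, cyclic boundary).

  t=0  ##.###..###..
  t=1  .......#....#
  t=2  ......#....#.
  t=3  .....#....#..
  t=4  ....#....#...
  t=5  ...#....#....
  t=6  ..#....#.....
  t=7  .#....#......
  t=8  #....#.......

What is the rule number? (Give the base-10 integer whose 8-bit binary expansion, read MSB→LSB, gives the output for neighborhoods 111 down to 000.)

2

  [7] ### => .  t=0,i=4
  [6] ##. => .  t=0,i=1
  [5] #.# => .  t=0,i=2
  [4] #.. => .  t=0,i=6
  [3] .## => .  t=0,i=0
  [2] .#. => .  t=1,i=7
  [1] ..# => #  t=0,i=7
  [0] ... => .  t=1,i=1
  bits 00000010 = 2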